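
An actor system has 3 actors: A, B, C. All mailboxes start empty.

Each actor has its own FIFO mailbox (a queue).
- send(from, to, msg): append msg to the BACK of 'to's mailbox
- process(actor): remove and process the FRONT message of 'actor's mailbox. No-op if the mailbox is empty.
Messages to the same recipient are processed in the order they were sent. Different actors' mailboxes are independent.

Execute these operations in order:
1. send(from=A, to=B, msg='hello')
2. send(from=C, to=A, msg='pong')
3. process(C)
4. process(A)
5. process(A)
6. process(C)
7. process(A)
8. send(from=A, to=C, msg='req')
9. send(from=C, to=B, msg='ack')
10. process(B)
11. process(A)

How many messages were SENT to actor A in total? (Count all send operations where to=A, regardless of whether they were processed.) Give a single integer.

Answer: 1

Derivation:
After 1 (send(from=A, to=B, msg='hello')): A:[] B:[hello] C:[]
After 2 (send(from=C, to=A, msg='pong')): A:[pong] B:[hello] C:[]
After 3 (process(C)): A:[pong] B:[hello] C:[]
After 4 (process(A)): A:[] B:[hello] C:[]
After 5 (process(A)): A:[] B:[hello] C:[]
After 6 (process(C)): A:[] B:[hello] C:[]
After 7 (process(A)): A:[] B:[hello] C:[]
After 8 (send(from=A, to=C, msg='req')): A:[] B:[hello] C:[req]
After 9 (send(from=C, to=B, msg='ack')): A:[] B:[hello,ack] C:[req]
After 10 (process(B)): A:[] B:[ack] C:[req]
After 11 (process(A)): A:[] B:[ack] C:[req]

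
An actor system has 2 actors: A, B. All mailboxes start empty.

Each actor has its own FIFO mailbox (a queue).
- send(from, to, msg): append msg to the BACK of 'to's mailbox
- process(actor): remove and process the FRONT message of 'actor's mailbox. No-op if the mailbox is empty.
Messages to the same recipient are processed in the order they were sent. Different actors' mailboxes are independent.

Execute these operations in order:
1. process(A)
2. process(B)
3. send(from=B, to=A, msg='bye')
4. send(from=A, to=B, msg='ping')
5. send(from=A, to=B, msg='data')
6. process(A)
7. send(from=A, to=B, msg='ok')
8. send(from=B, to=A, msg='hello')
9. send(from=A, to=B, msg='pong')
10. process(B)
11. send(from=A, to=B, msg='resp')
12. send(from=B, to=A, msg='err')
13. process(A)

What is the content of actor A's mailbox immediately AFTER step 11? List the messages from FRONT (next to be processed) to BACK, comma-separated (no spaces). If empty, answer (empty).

After 1 (process(A)): A:[] B:[]
After 2 (process(B)): A:[] B:[]
After 3 (send(from=B, to=A, msg='bye')): A:[bye] B:[]
After 4 (send(from=A, to=B, msg='ping')): A:[bye] B:[ping]
After 5 (send(from=A, to=B, msg='data')): A:[bye] B:[ping,data]
After 6 (process(A)): A:[] B:[ping,data]
After 7 (send(from=A, to=B, msg='ok')): A:[] B:[ping,data,ok]
After 8 (send(from=B, to=A, msg='hello')): A:[hello] B:[ping,data,ok]
After 9 (send(from=A, to=B, msg='pong')): A:[hello] B:[ping,data,ok,pong]
After 10 (process(B)): A:[hello] B:[data,ok,pong]
After 11 (send(from=A, to=B, msg='resp')): A:[hello] B:[data,ok,pong,resp]

hello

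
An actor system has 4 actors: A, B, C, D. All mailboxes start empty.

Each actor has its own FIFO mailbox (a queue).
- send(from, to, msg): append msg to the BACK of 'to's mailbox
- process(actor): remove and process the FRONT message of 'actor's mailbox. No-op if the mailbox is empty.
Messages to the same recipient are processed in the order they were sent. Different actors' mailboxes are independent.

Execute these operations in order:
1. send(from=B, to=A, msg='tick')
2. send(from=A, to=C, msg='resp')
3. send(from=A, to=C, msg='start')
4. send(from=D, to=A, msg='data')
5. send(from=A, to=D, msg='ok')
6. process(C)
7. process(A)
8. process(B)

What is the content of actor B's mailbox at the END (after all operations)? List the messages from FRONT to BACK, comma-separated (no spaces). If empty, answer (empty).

Answer: (empty)

Derivation:
After 1 (send(from=B, to=A, msg='tick')): A:[tick] B:[] C:[] D:[]
After 2 (send(from=A, to=C, msg='resp')): A:[tick] B:[] C:[resp] D:[]
After 3 (send(from=A, to=C, msg='start')): A:[tick] B:[] C:[resp,start] D:[]
After 4 (send(from=D, to=A, msg='data')): A:[tick,data] B:[] C:[resp,start] D:[]
After 5 (send(from=A, to=D, msg='ok')): A:[tick,data] B:[] C:[resp,start] D:[ok]
After 6 (process(C)): A:[tick,data] B:[] C:[start] D:[ok]
After 7 (process(A)): A:[data] B:[] C:[start] D:[ok]
After 8 (process(B)): A:[data] B:[] C:[start] D:[ok]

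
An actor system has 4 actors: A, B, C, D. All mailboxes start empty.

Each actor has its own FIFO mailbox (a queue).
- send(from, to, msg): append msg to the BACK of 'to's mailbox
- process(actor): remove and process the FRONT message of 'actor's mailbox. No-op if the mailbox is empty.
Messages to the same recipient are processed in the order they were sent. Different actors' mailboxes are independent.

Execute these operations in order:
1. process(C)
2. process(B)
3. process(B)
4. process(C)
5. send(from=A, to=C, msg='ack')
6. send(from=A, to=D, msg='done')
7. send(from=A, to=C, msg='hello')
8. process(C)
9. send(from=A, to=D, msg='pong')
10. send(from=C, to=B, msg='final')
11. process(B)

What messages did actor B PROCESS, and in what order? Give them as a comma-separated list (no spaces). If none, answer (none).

After 1 (process(C)): A:[] B:[] C:[] D:[]
After 2 (process(B)): A:[] B:[] C:[] D:[]
After 3 (process(B)): A:[] B:[] C:[] D:[]
After 4 (process(C)): A:[] B:[] C:[] D:[]
After 5 (send(from=A, to=C, msg='ack')): A:[] B:[] C:[ack] D:[]
After 6 (send(from=A, to=D, msg='done')): A:[] B:[] C:[ack] D:[done]
After 7 (send(from=A, to=C, msg='hello')): A:[] B:[] C:[ack,hello] D:[done]
After 8 (process(C)): A:[] B:[] C:[hello] D:[done]
After 9 (send(from=A, to=D, msg='pong')): A:[] B:[] C:[hello] D:[done,pong]
After 10 (send(from=C, to=B, msg='final')): A:[] B:[final] C:[hello] D:[done,pong]
After 11 (process(B)): A:[] B:[] C:[hello] D:[done,pong]

Answer: final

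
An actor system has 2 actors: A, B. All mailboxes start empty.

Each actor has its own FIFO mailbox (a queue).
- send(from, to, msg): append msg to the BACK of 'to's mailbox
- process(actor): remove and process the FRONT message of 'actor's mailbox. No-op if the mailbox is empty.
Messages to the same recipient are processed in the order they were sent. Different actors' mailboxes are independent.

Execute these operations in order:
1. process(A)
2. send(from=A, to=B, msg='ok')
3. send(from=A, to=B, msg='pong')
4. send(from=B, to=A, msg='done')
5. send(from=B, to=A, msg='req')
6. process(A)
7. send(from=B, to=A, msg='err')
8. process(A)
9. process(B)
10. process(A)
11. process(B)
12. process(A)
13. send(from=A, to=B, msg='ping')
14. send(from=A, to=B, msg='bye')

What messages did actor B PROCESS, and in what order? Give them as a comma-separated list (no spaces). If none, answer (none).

After 1 (process(A)): A:[] B:[]
After 2 (send(from=A, to=B, msg='ok')): A:[] B:[ok]
After 3 (send(from=A, to=B, msg='pong')): A:[] B:[ok,pong]
After 4 (send(from=B, to=A, msg='done')): A:[done] B:[ok,pong]
After 5 (send(from=B, to=A, msg='req')): A:[done,req] B:[ok,pong]
After 6 (process(A)): A:[req] B:[ok,pong]
After 7 (send(from=B, to=A, msg='err')): A:[req,err] B:[ok,pong]
After 8 (process(A)): A:[err] B:[ok,pong]
After 9 (process(B)): A:[err] B:[pong]
After 10 (process(A)): A:[] B:[pong]
After 11 (process(B)): A:[] B:[]
After 12 (process(A)): A:[] B:[]
After 13 (send(from=A, to=B, msg='ping')): A:[] B:[ping]
After 14 (send(from=A, to=B, msg='bye')): A:[] B:[ping,bye]

Answer: ok,pong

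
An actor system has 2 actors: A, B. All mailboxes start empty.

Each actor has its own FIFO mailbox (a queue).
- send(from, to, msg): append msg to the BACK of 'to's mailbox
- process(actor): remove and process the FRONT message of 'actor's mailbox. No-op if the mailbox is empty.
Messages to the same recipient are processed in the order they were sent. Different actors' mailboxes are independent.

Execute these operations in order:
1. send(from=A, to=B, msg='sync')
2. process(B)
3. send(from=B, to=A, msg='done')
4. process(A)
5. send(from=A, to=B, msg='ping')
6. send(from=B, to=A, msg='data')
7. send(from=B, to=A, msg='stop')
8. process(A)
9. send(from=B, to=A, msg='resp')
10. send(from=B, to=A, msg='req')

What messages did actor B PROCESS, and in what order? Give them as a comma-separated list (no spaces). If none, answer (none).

Answer: sync

Derivation:
After 1 (send(from=A, to=B, msg='sync')): A:[] B:[sync]
After 2 (process(B)): A:[] B:[]
After 3 (send(from=B, to=A, msg='done')): A:[done] B:[]
After 4 (process(A)): A:[] B:[]
After 5 (send(from=A, to=B, msg='ping')): A:[] B:[ping]
After 6 (send(from=B, to=A, msg='data')): A:[data] B:[ping]
After 7 (send(from=B, to=A, msg='stop')): A:[data,stop] B:[ping]
After 8 (process(A)): A:[stop] B:[ping]
After 9 (send(from=B, to=A, msg='resp')): A:[stop,resp] B:[ping]
After 10 (send(from=B, to=A, msg='req')): A:[stop,resp,req] B:[ping]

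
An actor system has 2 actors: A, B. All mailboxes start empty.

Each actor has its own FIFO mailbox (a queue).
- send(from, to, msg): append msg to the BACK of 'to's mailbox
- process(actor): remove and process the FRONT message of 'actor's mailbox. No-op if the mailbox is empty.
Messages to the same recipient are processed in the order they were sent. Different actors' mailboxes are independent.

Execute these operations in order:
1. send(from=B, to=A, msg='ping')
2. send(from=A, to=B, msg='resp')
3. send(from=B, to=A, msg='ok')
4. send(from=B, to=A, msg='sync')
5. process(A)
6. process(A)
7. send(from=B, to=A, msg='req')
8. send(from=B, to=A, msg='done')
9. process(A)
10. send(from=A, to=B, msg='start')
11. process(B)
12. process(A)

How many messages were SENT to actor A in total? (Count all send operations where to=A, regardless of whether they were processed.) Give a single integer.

After 1 (send(from=B, to=A, msg='ping')): A:[ping] B:[]
After 2 (send(from=A, to=B, msg='resp')): A:[ping] B:[resp]
After 3 (send(from=B, to=A, msg='ok')): A:[ping,ok] B:[resp]
After 4 (send(from=B, to=A, msg='sync')): A:[ping,ok,sync] B:[resp]
After 5 (process(A)): A:[ok,sync] B:[resp]
After 6 (process(A)): A:[sync] B:[resp]
After 7 (send(from=B, to=A, msg='req')): A:[sync,req] B:[resp]
After 8 (send(from=B, to=A, msg='done')): A:[sync,req,done] B:[resp]
After 9 (process(A)): A:[req,done] B:[resp]
After 10 (send(from=A, to=B, msg='start')): A:[req,done] B:[resp,start]
After 11 (process(B)): A:[req,done] B:[start]
After 12 (process(A)): A:[done] B:[start]

Answer: 5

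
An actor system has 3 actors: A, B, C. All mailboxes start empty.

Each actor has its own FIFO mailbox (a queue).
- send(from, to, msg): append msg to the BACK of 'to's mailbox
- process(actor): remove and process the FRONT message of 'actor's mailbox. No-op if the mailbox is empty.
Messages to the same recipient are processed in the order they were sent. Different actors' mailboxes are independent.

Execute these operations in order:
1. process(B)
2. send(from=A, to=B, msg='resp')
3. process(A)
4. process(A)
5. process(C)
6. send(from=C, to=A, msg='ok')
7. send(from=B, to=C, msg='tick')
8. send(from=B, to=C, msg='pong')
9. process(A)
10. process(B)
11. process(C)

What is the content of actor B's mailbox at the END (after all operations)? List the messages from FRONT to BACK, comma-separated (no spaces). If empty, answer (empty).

After 1 (process(B)): A:[] B:[] C:[]
After 2 (send(from=A, to=B, msg='resp')): A:[] B:[resp] C:[]
After 3 (process(A)): A:[] B:[resp] C:[]
After 4 (process(A)): A:[] B:[resp] C:[]
After 5 (process(C)): A:[] B:[resp] C:[]
After 6 (send(from=C, to=A, msg='ok')): A:[ok] B:[resp] C:[]
After 7 (send(from=B, to=C, msg='tick')): A:[ok] B:[resp] C:[tick]
After 8 (send(from=B, to=C, msg='pong')): A:[ok] B:[resp] C:[tick,pong]
After 9 (process(A)): A:[] B:[resp] C:[tick,pong]
After 10 (process(B)): A:[] B:[] C:[tick,pong]
After 11 (process(C)): A:[] B:[] C:[pong]

Answer: (empty)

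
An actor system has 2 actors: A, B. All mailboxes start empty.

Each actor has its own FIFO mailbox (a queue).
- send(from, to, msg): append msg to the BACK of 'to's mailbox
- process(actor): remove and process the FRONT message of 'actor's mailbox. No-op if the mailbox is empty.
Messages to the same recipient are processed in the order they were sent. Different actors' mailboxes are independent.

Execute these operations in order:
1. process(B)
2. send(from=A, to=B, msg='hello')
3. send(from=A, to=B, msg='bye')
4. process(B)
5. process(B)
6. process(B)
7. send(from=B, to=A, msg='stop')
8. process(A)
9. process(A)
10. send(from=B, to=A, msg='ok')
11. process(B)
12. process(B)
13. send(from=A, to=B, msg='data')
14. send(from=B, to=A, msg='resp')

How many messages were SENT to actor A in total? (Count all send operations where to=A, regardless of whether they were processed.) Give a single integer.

Answer: 3

Derivation:
After 1 (process(B)): A:[] B:[]
After 2 (send(from=A, to=B, msg='hello')): A:[] B:[hello]
After 3 (send(from=A, to=B, msg='bye')): A:[] B:[hello,bye]
After 4 (process(B)): A:[] B:[bye]
After 5 (process(B)): A:[] B:[]
After 6 (process(B)): A:[] B:[]
After 7 (send(from=B, to=A, msg='stop')): A:[stop] B:[]
After 8 (process(A)): A:[] B:[]
After 9 (process(A)): A:[] B:[]
After 10 (send(from=B, to=A, msg='ok')): A:[ok] B:[]
After 11 (process(B)): A:[ok] B:[]
After 12 (process(B)): A:[ok] B:[]
After 13 (send(from=A, to=B, msg='data')): A:[ok] B:[data]
After 14 (send(from=B, to=A, msg='resp')): A:[ok,resp] B:[data]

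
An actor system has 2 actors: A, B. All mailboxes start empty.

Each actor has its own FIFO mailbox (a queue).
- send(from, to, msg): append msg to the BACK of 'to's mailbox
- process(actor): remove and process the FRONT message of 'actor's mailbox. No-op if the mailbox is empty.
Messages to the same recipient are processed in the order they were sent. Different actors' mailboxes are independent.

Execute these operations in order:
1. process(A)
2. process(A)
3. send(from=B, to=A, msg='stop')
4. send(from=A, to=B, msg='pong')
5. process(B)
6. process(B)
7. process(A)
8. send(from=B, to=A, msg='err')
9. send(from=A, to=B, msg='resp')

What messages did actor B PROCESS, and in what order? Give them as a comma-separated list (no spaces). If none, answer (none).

Answer: pong

Derivation:
After 1 (process(A)): A:[] B:[]
After 2 (process(A)): A:[] B:[]
After 3 (send(from=B, to=A, msg='stop')): A:[stop] B:[]
After 4 (send(from=A, to=B, msg='pong')): A:[stop] B:[pong]
After 5 (process(B)): A:[stop] B:[]
After 6 (process(B)): A:[stop] B:[]
After 7 (process(A)): A:[] B:[]
After 8 (send(from=B, to=A, msg='err')): A:[err] B:[]
After 9 (send(from=A, to=B, msg='resp')): A:[err] B:[resp]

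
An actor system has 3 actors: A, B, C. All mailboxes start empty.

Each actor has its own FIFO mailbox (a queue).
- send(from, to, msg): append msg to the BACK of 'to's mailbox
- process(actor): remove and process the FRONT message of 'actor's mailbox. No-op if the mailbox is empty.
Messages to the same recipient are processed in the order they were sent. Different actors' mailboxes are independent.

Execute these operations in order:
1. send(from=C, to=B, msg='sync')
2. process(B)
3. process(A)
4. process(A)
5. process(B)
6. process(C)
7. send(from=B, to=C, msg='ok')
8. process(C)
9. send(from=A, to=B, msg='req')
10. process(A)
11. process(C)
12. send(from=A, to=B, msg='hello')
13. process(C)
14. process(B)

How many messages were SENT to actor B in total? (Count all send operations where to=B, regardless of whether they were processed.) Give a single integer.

After 1 (send(from=C, to=B, msg='sync')): A:[] B:[sync] C:[]
After 2 (process(B)): A:[] B:[] C:[]
After 3 (process(A)): A:[] B:[] C:[]
After 4 (process(A)): A:[] B:[] C:[]
After 5 (process(B)): A:[] B:[] C:[]
After 6 (process(C)): A:[] B:[] C:[]
After 7 (send(from=B, to=C, msg='ok')): A:[] B:[] C:[ok]
After 8 (process(C)): A:[] B:[] C:[]
After 9 (send(from=A, to=B, msg='req')): A:[] B:[req] C:[]
After 10 (process(A)): A:[] B:[req] C:[]
After 11 (process(C)): A:[] B:[req] C:[]
After 12 (send(from=A, to=B, msg='hello')): A:[] B:[req,hello] C:[]
After 13 (process(C)): A:[] B:[req,hello] C:[]
After 14 (process(B)): A:[] B:[hello] C:[]

Answer: 3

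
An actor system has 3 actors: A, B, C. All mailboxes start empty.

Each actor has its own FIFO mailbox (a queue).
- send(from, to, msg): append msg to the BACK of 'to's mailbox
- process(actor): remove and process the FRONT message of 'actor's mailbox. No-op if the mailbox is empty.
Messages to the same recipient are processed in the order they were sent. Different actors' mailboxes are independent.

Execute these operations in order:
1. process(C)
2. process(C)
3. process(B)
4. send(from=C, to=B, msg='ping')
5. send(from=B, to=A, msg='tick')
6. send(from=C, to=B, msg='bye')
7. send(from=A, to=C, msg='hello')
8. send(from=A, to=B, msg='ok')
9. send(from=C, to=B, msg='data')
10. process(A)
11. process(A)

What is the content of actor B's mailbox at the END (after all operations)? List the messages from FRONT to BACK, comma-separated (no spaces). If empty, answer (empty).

After 1 (process(C)): A:[] B:[] C:[]
After 2 (process(C)): A:[] B:[] C:[]
After 3 (process(B)): A:[] B:[] C:[]
After 4 (send(from=C, to=B, msg='ping')): A:[] B:[ping] C:[]
After 5 (send(from=B, to=A, msg='tick')): A:[tick] B:[ping] C:[]
After 6 (send(from=C, to=B, msg='bye')): A:[tick] B:[ping,bye] C:[]
After 7 (send(from=A, to=C, msg='hello')): A:[tick] B:[ping,bye] C:[hello]
After 8 (send(from=A, to=B, msg='ok')): A:[tick] B:[ping,bye,ok] C:[hello]
After 9 (send(from=C, to=B, msg='data')): A:[tick] B:[ping,bye,ok,data] C:[hello]
After 10 (process(A)): A:[] B:[ping,bye,ok,data] C:[hello]
After 11 (process(A)): A:[] B:[ping,bye,ok,data] C:[hello]

Answer: ping,bye,ok,data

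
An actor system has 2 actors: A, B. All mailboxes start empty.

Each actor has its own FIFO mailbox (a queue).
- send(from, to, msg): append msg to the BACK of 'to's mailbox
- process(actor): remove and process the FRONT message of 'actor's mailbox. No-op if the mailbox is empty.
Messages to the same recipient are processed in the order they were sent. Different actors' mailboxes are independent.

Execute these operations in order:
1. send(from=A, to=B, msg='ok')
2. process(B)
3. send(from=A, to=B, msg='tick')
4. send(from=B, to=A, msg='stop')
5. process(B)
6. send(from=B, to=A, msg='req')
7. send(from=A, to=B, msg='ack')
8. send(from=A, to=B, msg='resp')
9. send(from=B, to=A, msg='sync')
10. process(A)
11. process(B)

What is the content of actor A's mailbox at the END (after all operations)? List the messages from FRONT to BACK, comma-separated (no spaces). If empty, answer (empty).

Answer: req,sync

Derivation:
After 1 (send(from=A, to=B, msg='ok')): A:[] B:[ok]
After 2 (process(B)): A:[] B:[]
After 3 (send(from=A, to=B, msg='tick')): A:[] B:[tick]
After 4 (send(from=B, to=A, msg='stop')): A:[stop] B:[tick]
After 5 (process(B)): A:[stop] B:[]
After 6 (send(from=B, to=A, msg='req')): A:[stop,req] B:[]
After 7 (send(from=A, to=B, msg='ack')): A:[stop,req] B:[ack]
After 8 (send(from=A, to=B, msg='resp')): A:[stop,req] B:[ack,resp]
After 9 (send(from=B, to=A, msg='sync')): A:[stop,req,sync] B:[ack,resp]
After 10 (process(A)): A:[req,sync] B:[ack,resp]
After 11 (process(B)): A:[req,sync] B:[resp]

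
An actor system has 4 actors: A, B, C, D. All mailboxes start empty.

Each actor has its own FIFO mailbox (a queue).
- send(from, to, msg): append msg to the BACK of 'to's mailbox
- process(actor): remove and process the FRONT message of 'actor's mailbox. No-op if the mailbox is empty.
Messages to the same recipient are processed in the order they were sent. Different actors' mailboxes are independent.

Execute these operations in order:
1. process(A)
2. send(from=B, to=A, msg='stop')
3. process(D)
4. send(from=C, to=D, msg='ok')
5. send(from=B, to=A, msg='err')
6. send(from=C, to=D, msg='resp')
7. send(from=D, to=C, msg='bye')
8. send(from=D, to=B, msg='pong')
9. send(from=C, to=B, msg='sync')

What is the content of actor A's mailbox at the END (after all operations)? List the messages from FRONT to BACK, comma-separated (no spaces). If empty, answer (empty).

Answer: stop,err

Derivation:
After 1 (process(A)): A:[] B:[] C:[] D:[]
After 2 (send(from=B, to=A, msg='stop')): A:[stop] B:[] C:[] D:[]
After 3 (process(D)): A:[stop] B:[] C:[] D:[]
After 4 (send(from=C, to=D, msg='ok')): A:[stop] B:[] C:[] D:[ok]
After 5 (send(from=B, to=A, msg='err')): A:[stop,err] B:[] C:[] D:[ok]
After 6 (send(from=C, to=D, msg='resp')): A:[stop,err] B:[] C:[] D:[ok,resp]
After 7 (send(from=D, to=C, msg='bye')): A:[stop,err] B:[] C:[bye] D:[ok,resp]
After 8 (send(from=D, to=B, msg='pong')): A:[stop,err] B:[pong] C:[bye] D:[ok,resp]
After 9 (send(from=C, to=B, msg='sync')): A:[stop,err] B:[pong,sync] C:[bye] D:[ok,resp]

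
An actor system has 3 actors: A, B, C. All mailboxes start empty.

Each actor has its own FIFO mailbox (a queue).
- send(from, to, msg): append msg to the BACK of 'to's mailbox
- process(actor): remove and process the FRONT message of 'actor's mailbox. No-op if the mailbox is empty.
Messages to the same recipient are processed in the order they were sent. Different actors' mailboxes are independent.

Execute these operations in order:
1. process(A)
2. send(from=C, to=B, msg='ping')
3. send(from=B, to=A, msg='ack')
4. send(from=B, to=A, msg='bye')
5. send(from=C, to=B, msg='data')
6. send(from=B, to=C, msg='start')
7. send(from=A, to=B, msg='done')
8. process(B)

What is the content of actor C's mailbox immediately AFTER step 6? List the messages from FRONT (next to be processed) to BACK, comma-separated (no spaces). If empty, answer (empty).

After 1 (process(A)): A:[] B:[] C:[]
After 2 (send(from=C, to=B, msg='ping')): A:[] B:[ping] C:[]
After 3 (send(from=B, to=A, msg='ack')): A:[ack] B:[ping] C:[]
After 4 (send(from=B, to=A, msg='bye')): A:[ack,bye] B:[ping] C:[]
After 5 (send(from=C, to=B, msg='data')): A:[ack,bye] B:[ping,data] C:[]
After 6 (send(from=B, to=C, msg='start')): A:[ack,bye] B:[ping,data] C:[start]

start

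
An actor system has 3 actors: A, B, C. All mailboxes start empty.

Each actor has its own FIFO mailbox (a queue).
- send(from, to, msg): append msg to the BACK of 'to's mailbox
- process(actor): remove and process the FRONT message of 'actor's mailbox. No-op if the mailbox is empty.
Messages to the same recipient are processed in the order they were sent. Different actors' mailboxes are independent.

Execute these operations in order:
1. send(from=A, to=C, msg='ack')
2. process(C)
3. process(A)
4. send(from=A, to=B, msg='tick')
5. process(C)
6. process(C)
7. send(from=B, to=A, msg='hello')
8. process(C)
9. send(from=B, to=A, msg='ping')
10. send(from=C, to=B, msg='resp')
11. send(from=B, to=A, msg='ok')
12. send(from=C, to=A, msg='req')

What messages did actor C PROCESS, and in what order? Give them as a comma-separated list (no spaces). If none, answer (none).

Answer: ack

Derivation:
After 1 (send(from=A, to=C, msg='ack')): A:[] B:[] C:[ack]
After 2 (process(C)): A:[] B:[] C:[]
After 3 (process(A)): A:[] B:[] C:[]
After 4 (send(from=A, to=B, msg='tick')): A:[] B:[tick] C:[]
After 5 (process(C)): A:[] B:[tick] C:[]
After 6 (process(C)): A:[] B:[tick] C:[]
After 7 (send(from=B, to=A, msg='hello')): A:[hello] B:[tick] C:[]
After 8 (process(C)): A:[hello] B:[tick] C:[]
After 9 (send(from=B, to=A, msg='ping')): A:[hello,ping] B:[tick] C:[]
After 10 (send(from=C, to=B, msg='resp')): A:[hello,ping] B:[tick,resp] C:[]
After 11 (send(from=B, to=A, msg='ok')): A:[hello,ping,ok] B:[tick,resp] C:[]
After 12 (send(from=C, to=A, msg='req')): A:[hello,ping,ok,req] B:[tick,resp] C:[]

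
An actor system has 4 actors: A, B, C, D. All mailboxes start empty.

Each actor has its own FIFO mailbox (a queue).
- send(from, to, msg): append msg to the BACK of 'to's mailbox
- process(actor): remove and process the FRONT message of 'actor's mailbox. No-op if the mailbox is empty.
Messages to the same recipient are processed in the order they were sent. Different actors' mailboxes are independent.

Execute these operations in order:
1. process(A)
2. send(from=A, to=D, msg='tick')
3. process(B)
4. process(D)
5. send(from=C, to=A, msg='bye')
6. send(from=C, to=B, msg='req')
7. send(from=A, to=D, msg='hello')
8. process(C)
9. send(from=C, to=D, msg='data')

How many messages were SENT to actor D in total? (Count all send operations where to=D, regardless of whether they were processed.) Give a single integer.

After 1 (process(A)): A:[] B:[] C:[] D:[]
After 2 (send(from=A, to=D, msg='tick')): A:[] B:[] C:[] D:[tick]
After 3 (process(B)): A:[] B:[] C:[] D:[tick]
After 4 (process(D)): A:[] B:[] C:[] D:[]
After 5 (send(from=C, to=A, msg='bye')): A:[bye] B:[] C:[] D:[]
After 6 (send(from=C, to=B, msg='req')): A:[bye] B:[req] C:[] D:[]
After 7 (send(from=A, to=D, msg='hello')): A:[bye] B:[req] C:[] D:[hello]
After 8 (process(C)): A:[bye] B:[req] C:[] D:[hello]
After 9 (send(from=C, to=D, msg='data')): A:[bye] B:[req] C:[] D:[hello,data]

Answer: 3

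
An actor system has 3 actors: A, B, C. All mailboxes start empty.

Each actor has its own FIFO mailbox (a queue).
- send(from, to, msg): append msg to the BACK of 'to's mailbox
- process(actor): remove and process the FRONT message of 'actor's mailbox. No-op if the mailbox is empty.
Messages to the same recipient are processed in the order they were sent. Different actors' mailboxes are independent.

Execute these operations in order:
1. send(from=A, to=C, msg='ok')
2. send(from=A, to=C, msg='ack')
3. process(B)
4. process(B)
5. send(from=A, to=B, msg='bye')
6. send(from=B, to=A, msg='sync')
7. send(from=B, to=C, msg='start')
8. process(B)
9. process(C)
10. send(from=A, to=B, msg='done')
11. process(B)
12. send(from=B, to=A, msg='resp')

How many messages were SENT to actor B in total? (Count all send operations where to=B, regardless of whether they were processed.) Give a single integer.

After 1 (send(from=A, to=C, msg='ok')): A:[] B:[] C:[ok]
After 2 (send(from=A, to=C, msg='ack')): A:[] B:[] C:[ok,ack]
After 3 (process(B)): A:[] B:[] C:[ok,ack]
After 4 (process(B)): A:[] B:[] C:[ok,ack]
After 5 (send(from=A, to=B, msg='bye')): A:[] B:[bye] C:[ok,ack]
After 6 (send(from=B, to=A, msg='sync')): A:[sync] B:[bye] C:[ok,ack]
After 7 (send(from=B, to=C, msg='start')): A:[sync] B:[bye] C:[ok,ack,start]
After 8 (process(B)): A:[sync] B:[] C:[ok,ack,start]
After 9 (process(C)): A:[sync] B:[] C:[ack,start]
After 10 (send(from=A, to=B, msg='done')): A:[sync] B:[done] C:[ack,start]
After 11 (process(B)): A:[sync] B:[] C:[ack,start]
After 12 (send(from=B, to=A, msg='resp')): A:[sync,resp] B:[] C:[ack,start]

Answer: 2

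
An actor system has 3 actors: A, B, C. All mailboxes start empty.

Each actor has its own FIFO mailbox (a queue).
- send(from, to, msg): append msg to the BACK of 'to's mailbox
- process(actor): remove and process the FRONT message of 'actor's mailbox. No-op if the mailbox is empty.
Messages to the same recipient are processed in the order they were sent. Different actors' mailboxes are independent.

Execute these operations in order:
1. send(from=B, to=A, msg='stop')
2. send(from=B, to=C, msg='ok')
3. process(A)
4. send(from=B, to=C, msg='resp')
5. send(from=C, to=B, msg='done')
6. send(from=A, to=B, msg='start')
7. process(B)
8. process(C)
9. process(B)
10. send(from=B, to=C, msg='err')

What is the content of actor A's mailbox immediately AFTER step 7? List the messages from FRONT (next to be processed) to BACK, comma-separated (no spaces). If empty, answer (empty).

After 1 (send(from=B, to=A, msg='stop')): A:[stop] B:[] C:[]
After 2 (send(from=B, to=C, msg='ok')): A:[stop] B:[] C:[ok]
After 3 (process(A)): A:[] B:[] C:[ok]
After 4 (send(from=B, to=C, msg='resp')): A:[] B:[] C:[ok,resp]
After 5 (send(from=C, to=B, msg='done')): A:[] B:[done] C:[ok,resp]
After 6 (send(from=A, to=B, msg='start')): A:[] B:[done,start] C:[ok,resp]
After 7 (process(B)): A:[] B:[start] C:[ok,resp]

(empty)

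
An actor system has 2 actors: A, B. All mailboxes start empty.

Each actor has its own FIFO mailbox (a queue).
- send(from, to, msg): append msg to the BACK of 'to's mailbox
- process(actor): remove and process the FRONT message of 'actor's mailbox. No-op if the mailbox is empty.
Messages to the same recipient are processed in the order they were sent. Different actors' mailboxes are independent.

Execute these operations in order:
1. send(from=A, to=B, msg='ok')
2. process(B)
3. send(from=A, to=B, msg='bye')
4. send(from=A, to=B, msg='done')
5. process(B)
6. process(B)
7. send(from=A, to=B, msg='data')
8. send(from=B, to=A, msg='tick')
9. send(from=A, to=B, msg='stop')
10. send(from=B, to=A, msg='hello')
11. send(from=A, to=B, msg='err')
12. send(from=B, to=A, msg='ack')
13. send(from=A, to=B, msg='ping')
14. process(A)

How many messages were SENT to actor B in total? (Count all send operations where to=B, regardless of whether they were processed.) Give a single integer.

After 1 (send(from=A, to=B, msg='ok')): A:[] B:[ok]
After 2 (process(B)): A:[] B:[]
After 3 (send(from=A, to=B, msg='bye')): A:[] B:[bye]
After 4 (send(from=A, to=B, msg='done')): A:[] B:[bye,done]
After 5 (process(B)): A:[] B:[done]
After 6 (process(B)): A:[] B:[]
After 7 (send(from=A, to=B, msg='data')): A:[] B:[data]
After 8 (send(from=B, to=A, msg='tick')): A:[tick] B:[data]
After 9 (send(from=A, to=B, msg='stop')): A:[tick] B:[data,stop]
After 10 (send(from=B, to=A, msg='hello')): A:[tick,hello] B:[data,stop]
After 11 (send(from=A, to=B, msg='err')): A:[tick,hello] B:[data,stop,err]
After 12 (send(from=B, to=A, msg='ack')): A:[tick,hello,ack] B:[data,stop,err]
After 13 (send(from=A, to=B, msg='ping')): A:[tick,hello,ack] B:[data,stop,err,ping]
After 14 (process(A)): A:[hello,ack] B:[data,stop,err,ping]

Answer: 7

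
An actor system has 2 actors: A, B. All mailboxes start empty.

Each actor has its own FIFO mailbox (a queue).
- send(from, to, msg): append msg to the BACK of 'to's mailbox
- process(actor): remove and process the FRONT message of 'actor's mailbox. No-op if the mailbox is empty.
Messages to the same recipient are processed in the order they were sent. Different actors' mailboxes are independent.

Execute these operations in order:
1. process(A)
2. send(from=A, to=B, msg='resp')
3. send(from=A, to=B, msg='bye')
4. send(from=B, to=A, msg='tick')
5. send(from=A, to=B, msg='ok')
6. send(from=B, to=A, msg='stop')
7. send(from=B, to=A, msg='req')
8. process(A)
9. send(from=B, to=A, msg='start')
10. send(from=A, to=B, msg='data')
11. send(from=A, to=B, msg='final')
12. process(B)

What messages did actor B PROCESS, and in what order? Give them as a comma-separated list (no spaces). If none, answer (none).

After 1 (process(A)): A:[] B:[]
After 2 (send(from=A, to=B, msg='resp')): A:[] B:[resp]
After 3 (send(from=A, to=B, msg='bye')): A:[] B:[resp,bye]
After 4 (send(from=B, to=A, msg='tick')): A:[tick] B:[resp,bye]
After 5 (send(from=A, to=B, msg='ok')): A:[tick] B:[resp,bye,ok]
After 6 (send(from=B, to=A, msg='stop')): A:[tick,stop] B:[resp,bye,ok]
After 7 (send(from=B, to=A, msg='req')): A:[tick,stop,req] B:[resp,bye,ok]
After 8 (process(A)): A:[stop,req] B:[resp,bye,ok]
After 9 (send(from=B, to=A, msg='start')): A:[stop,req,start] B:[resp,bye,ok]
After 10 (send(from=A, to=B, msg='data')): A:[stop,req,start] B:[resp,bye,ok,data]
After 11 (send(from=A, to=B, msg='final')): A:[stop,req,start] B:[resp,bye,ok,data,final]
After 12 (process(B)): A:[stop,req,start] B:[bye,ok,data,final]

Answer: resp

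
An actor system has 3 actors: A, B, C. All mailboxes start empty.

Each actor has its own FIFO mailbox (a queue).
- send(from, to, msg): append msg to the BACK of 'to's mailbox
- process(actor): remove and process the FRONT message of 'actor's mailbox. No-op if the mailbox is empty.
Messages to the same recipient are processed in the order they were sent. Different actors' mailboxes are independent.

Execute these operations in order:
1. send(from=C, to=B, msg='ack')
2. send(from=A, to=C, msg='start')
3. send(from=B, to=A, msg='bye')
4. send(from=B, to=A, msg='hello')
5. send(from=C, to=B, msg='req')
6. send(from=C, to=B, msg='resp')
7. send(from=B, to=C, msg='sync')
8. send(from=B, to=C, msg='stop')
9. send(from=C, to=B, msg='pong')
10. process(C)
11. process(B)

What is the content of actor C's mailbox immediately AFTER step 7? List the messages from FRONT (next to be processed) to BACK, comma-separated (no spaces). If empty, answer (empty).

After 1 (send(from=C, to=B, msg='ack')): A:[] B:[ack] C:[]
After 2 (send(from=A, to=C, msg='start')): A:[] B:[ack] C:[start]
After 3 (send(from=B, to=A, msg='bye')): A:[bye] B:[ack] C:[start]
After 4 (send(from=B, to=A, msg='hello')): A:[bye,hello] B:[ack] C:[start]
After 5 (send(from=C, to=B, msg='req')): A:[bye,hello] B:[ack,req] C:[start]
After 6 (send(from=C, to=B, msg='resp')): A:[bye,hello] B:[ack,req,resp] C:[start]
After 7 (send(from=B, to=C, msg='sync')): A:[bye,hello] B:[ack,req,resp] C:[start,sync]

start,sync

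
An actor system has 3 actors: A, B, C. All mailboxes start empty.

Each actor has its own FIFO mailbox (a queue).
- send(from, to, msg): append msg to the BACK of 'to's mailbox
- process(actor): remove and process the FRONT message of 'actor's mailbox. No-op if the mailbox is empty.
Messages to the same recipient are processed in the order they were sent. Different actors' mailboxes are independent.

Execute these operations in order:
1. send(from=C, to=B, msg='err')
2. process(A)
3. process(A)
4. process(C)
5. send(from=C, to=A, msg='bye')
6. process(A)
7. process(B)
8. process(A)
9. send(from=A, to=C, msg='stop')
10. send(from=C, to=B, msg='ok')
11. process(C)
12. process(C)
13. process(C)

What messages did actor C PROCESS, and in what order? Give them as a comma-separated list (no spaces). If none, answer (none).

After 1 (send(from=C, to=B, msg='err')): A:[] B:[err] C:[]
After 2 (process(A)): A:[] B:[err] C:[]
After 3 (process(A)): A:[] B:[err] C:[]
After 4 (process(C)): A:[] B:[err] C:[]
After 5 (send(from=C, to=A, msg='bye')): A:[bye] B:[err] C:[]
After 6 (process(A)): A:[] B:[err] C:[]
After 7 (process(B)): A:[] B:[] C:[]
After 8 (process(A)): A:[] B:[] C:[]
After 9 (send(from=A, to=C, msg='stop')): A:[] B:[] C:[stop]
After 10 (send(from=C, to=B, msg='ok')): A:[] B:[ok] C:[stop]
After 11 (process(C)): A:[] B:[ok] C:[]
After 12 (process(C)): A:[] B:[ok] C:[]
After 13 (process(C)): A:[] B:[ok] C:[]

Answer: stop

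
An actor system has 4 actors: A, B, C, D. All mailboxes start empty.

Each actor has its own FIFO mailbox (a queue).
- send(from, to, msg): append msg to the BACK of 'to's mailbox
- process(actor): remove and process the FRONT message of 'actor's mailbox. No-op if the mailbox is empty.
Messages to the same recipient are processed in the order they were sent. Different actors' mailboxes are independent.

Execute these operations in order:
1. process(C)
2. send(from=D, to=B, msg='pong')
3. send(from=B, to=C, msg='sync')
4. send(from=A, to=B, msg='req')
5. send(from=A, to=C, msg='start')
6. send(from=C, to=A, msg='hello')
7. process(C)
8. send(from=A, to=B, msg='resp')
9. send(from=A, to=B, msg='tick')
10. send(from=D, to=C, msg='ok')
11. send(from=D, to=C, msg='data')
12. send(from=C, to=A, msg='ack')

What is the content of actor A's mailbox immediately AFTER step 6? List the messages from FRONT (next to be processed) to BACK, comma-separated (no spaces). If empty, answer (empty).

After 1 (process(C)): A:[] B:[] C:[] D:[]
After 2 (send(from=D, to=B, msg='pong')): A:[] B:[pong] C:[] D:[]
After 3 (send(from=B, to=C, msg='sync')): A:[] B:[pong] C:[sync] D:[]
After 4 (send(from=A, to=B, msg='req')): A:[] B:[pong,req] C:[sync] D:[]
After 5 (send(from=A, to=C, msg='start')): A:[] B:[pong,req] C:[sync,start] D:[]
After 6 (send(from=C, to=A, msg='hello')): A:[hello] B:[pong,req] C:[sync,start] D:[]

hello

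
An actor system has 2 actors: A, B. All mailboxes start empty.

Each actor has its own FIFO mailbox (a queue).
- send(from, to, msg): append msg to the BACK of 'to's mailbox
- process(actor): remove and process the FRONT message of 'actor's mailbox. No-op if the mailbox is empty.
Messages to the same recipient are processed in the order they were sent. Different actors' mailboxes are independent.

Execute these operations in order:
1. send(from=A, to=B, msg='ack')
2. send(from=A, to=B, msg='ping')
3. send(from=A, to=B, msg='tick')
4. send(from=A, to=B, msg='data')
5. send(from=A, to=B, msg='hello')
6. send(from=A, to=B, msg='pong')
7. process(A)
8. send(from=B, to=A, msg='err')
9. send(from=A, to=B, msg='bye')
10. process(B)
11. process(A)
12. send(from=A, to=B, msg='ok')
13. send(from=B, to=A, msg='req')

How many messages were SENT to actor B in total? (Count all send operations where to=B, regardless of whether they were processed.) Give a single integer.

Answer: 8

Derivation:
After 1 (send(from=A, to=B, msg='ack')): A:[] B:[ack]
After 2 (send(from=A, to=B, msg='ping')): A:[] B:[ack,ping]
After 3 (send(from=A, to=B, msg='tick')): A:[] B:[ack,ping,tick]
After 4 (send(from=A, to=B, msg='data')): A:[] B:[ack,ping,tick,data]
After 5 (send(from=A, to=B, msg='hello')): A:[] B:[ack,ping,tick,data,hello]
After 6 (send(from=A, to=B, msg='pong')): A:[] B:[ack,ping,tick,data,hello,pong]
After 7 (process(A)): A:[] B:[ack,ping,tick,data,hello,pong]
After 8 (send(from=B, to=A, msg='err')): A:[err] B:[ack,ping,tick,data,hello,pong]
After 9 (send(from=A, to=B, msg='bye')): A:[err] B:[ack,ping,tick,data,hello,pong,bye]
After 10 (process(B)): A:[err] B:[ping,tick,data,hello,pong,bye]
After 11 (process(A)): A:[] B:[ping,tick,data,hello,pong,bye]
After 12 (send(from=A, to=B, msg='ok')): A:[] B:[ping,tick,data,hello,pong,bye,ok]
After 13 (send(from=B, to=A, msg='req')): A:[req] B:[ping,tick,data,hello,pong,bye,ok]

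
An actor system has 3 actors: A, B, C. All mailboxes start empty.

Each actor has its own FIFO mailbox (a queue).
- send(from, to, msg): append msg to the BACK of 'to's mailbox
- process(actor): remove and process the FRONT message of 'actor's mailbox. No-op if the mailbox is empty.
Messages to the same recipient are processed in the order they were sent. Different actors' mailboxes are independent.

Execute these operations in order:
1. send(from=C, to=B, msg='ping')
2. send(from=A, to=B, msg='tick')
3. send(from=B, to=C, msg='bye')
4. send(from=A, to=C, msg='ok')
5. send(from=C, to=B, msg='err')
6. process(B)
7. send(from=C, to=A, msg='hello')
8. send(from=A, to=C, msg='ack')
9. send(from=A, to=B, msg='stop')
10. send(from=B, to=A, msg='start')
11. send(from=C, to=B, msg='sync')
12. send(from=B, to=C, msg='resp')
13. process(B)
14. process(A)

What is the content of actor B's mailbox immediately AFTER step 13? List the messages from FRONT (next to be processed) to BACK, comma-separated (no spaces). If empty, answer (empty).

After 1 (send(from=C, to=B, msg='ping')): A:[] B:[ping] C:[]
After 2 (send(from=A, to=B, msg='tick')): A:[] B:[ping,tick] C:[]
After 3 (send(from=B, to=C, msg='bye')): A:[] B:[ping,tick] C:[bye]
After 4 (send(from=A, to=C, msg='ok')): A:[] B:[ping,tick] C:[bye,ok]
After 5 (send(from=C, to=B, msg='err')): A:[] B:[ping,tick,err] C:[bye,ok]
After 6 (process(B)): A:[] B:[tick,err] C:[bye,ok]
After 7 (send(from=C, to=A, msg='hello')): A:[hello] B:[tick,err] C:[bye,ok]
After 8 (send(from=A, to=C, msg='ack')): A:[hello] B:[tick,err] C:[bye,ok,ack]
After 9 (send(from=A, to=B, msg='stop')): A:[hello] B:[tick,err,stop] C:[bye,ok,ack]
After 10 (send(from=B, to=A, msg='start')): A:[hello,start] B:[tick,err,stop] C:[bye,ok,ack]
After 11 (send(from=C, to=B, msg='sync')): A:[hello,start] B:[tick,err,stop,sync] C:[bye,ok,ack]
After 12 (send(from=B, to=C, msg='resp')): A:[hello,start] B:[tick,err,stop,sync] C:[bye,ok,ack,resp]
After 13 (process(B)): A:[hello,start] B:[err,stop,sync] C:[bye,ok,ack,resp]

err,stop,sync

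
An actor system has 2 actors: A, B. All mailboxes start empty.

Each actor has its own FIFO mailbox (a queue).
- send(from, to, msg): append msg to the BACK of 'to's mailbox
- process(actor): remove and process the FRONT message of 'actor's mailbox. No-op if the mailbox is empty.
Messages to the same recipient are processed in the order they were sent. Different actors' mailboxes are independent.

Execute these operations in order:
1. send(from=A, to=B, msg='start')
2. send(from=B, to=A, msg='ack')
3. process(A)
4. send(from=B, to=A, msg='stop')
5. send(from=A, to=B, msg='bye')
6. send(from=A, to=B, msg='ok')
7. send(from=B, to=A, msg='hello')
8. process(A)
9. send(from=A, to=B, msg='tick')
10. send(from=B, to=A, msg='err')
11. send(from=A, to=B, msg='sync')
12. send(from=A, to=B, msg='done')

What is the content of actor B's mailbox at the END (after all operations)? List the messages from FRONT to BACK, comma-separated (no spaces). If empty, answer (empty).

After 1 (send(from=A, to=B, msg='start')): A:[] B:[start]
After 2 (send(from=B, to=A, msg='ack')): A:[ack] B:[start]
After 3 (process(A)): A:[] B:[start]
After 4 (send(from=B, to=A, msg='stop')): A:[stop] B:[start]
After 5 (send(from=A, to=B, msg='bye')): A:[stop] B:[start,bye]
After 6 (send(from=A, to=B, msg='ok')): A:[stop] B:[start,bye,ok]
After 7 (send(from=B, to=A, msg='hello')): A:[stop,hello] B:[start,bye,ok]
After 8 (process(A)): A:[hello] B:[start,bye,ok]
After 9 (send(from=A, to=B, msg='tick')): A:[hello] B:[start,bye,ok,tick]
After 10 (send(from=B, to=A, msg='err')): A:[hello,err] B:[start,bye,ok,tick]
After 11 (send(from=A, to=B, msg='sync')): A:[hello,err] B:[start,bye,ok,tick,sync]
After 12 (send(from=A, to=B, msg='done')): A:[hello,err] B:[start,bye,ok,tick,sync,done]

Answer: start,bye,ok,tick,sync,done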